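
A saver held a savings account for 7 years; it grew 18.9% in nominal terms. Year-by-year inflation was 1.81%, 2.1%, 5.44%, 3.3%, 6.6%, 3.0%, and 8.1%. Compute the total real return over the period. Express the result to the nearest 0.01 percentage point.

-11.52%

Cumulative inflation factor: 1.0181 × 1.021 × 1.0544 × 1.033 × 1.066 × 1.030 × 1.081 ≈ 1.34382.
Nominal growth factor: 1.18900. Real growth factor = 1.18900 / 1.34382 ≈ 0.88479.
Total real return ≈ -11.5211%.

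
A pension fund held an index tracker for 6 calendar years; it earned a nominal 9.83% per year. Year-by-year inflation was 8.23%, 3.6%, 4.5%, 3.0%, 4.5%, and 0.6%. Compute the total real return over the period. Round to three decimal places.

Cumulative inflation factor: 1.0823 × 1.036 × 1.045 × 1.030 × 1.045 × 1.006 ≈ 1.26875.
Nominal growth factor: 1.75520. Real growth factor = 1.75520 / 1.26875 ≈ 1.38341.
Total real return ≈ 38.3409%.

38.341%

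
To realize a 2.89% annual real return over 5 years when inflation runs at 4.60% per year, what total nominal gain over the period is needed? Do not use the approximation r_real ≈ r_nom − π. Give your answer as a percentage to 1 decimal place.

Required annual nominal rate: (1+2.89%)(1+4.60%) − 1 = 7.62294%.
Cumulative over 5 years: (1 + 0.0762294)^5 − 1 ≈ 0.44386.

44.4%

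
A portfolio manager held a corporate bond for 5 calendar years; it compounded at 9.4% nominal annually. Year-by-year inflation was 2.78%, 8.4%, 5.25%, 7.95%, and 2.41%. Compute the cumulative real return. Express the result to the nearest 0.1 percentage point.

20.9%

Cumulative inflation factor: 1.0278 × 1.084 × 1.0525 × 1.0795 × 1.0241 ≈ 1.29636.
Nominal growth factor: 1.56706. Real growth factor = 1.56706 / 1.29636 ≈ 1.20882.
Total real return ≈ 20.8820%.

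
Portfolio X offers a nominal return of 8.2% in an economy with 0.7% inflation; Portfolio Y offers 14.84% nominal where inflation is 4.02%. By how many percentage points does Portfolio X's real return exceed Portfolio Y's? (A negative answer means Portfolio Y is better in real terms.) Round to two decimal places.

-2.95

Portfolio X real return: 1.082/1.007 − 1 = 7.448%.
Portfolio Y real return: 1.1484/1.0402 − 1 = 10.402%.
Difference: 7.448 − 10.402 = -2.954 pp.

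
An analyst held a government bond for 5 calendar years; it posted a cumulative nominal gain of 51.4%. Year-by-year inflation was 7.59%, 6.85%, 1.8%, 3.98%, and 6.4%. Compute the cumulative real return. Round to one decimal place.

16.9%

Cumulative inflation factor: 1.0759 × 1.0685 × 1.018 × 1.0398 × 1.064 ≈ 1.29475.
Nominal growth factor: 1.51400. Real growth factor = 1.51400 / 1.29475 ≈ 1.16934.
Total real return ≈ 16.9338%.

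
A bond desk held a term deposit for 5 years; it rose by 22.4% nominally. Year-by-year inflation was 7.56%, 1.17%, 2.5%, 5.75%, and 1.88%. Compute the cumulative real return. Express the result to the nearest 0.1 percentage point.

1.9%

Cumulative inflation factor: 1.0756 × 1.0117 × 1.025 × 1.0575 × 1.0188 ≈ 1.20170.
Nominal growth factor: 1.22400. Real growth factor = 1.22400 / 1.20170 ≈ 1.01856.
Total real return ≈ 1.8558%.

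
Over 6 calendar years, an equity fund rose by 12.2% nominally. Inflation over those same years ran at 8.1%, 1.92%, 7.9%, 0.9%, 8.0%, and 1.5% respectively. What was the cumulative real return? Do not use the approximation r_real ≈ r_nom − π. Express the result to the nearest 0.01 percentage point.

-14.67%

Cumulative inflation factor: 1.081 × 1.0192 × 1.079 × 1.009 × 1.080 × 1.015 ≈ 1.31488.
Nominal growth factor: 1.12200. Real growth factor = 1.12200 / 1.31488 ≈ 0.85331.
Total real return ≈ -14.6693%.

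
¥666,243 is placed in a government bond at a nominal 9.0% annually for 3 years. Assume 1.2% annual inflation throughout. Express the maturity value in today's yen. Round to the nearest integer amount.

Nominal value at maturity: ¥666,243 × (1 + 9.0%)^3 ≈ ¥862,804.
Price-level factor over 3 years: (1 + 1.2%)^3 = 1.036433728.
The maturity value deflated by that factor is the answer in today's purchasing power.

¥832,474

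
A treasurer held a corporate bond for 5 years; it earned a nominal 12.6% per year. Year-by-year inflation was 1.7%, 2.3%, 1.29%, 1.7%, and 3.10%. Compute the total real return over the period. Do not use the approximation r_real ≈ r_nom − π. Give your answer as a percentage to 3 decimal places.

Cumulative inflation factor: 1.017 × 1.023 × 1.0129 × 1.017 × 1.0310 ≈ 1.10495.
Nominal growth factor: 1.81006. Real growth factor = 1.81006 / 1.10495 ≈ 1.63813.
Total real return ≈ 63.8133%.

63.813%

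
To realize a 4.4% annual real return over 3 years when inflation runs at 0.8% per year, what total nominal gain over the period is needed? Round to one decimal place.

Required annual nominal rate: (1+4.4%)(1+0.8%) − 1 = 5.2352%.
Cumulative over 3 years: (1 + 0.052352)^3 − 1 ≈ 0.16542.

16.5%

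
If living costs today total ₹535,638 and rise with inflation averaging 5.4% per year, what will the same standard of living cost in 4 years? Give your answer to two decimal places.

₹661,049.26

Cumulative price-level factor: (1+5.4%)^4 ≈ 1.2341343591.
The nominal amount required is ₹535,638 scaled up by that factor.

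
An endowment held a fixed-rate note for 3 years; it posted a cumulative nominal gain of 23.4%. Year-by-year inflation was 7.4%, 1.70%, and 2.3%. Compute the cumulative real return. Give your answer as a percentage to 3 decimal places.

Cumulative inflation factor: 1.074 × 1.0170 × 1.023 ≈ 1.11738.
Nominal growth factor: 1.23400. Real growth factor = 1.23400 / 1.11738 ≈ 1.10437.
Total real return ≈ 10.4369%.

10.437%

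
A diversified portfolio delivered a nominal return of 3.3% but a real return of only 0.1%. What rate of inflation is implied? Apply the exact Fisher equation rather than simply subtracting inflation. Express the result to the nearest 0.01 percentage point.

From (1+r_nom) = (1+r_real)(1+π), we get 1+π = (1 + 3.3%)/(1 + 0.1%) = 1.033/1.001 ≈ 1.03197.
So π ≈ 3.1968%.

3.20%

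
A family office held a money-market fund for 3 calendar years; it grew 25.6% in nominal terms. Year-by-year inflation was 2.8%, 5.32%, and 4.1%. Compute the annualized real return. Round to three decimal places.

Cumulative inflation factor: 1.028 × 1.0532 × 1.041 ≈ 1.12708.
Nominal growth factor: 1.25600. Real growth factor = 1.25600 / 1.12708 ≈ 1.11438.
Annualized: 1.11438^(1/3) − 1 ≈ 0.03676.

3.676%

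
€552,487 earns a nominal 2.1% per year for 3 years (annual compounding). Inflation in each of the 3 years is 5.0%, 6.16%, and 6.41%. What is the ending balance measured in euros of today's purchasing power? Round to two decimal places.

€495,754.47

Nominal value at maturity: €552,487 × (1 + 2.1%)^3 ≈ €588,029.74.
Price-level factor over 3 years: 1.050 × 1.0616 × 1.0641 = 1.186130988.
The maturity value deflated by that factor is the answer in today's purchasing power.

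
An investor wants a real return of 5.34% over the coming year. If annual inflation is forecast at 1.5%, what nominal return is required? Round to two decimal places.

6.92%

By the Fisher equation, 1 + r_nom = (1 + 5.34%)(1 + 1.5%) = 1.0534 × 1.015 = 1.069201.
So r_nom = 6.9201%.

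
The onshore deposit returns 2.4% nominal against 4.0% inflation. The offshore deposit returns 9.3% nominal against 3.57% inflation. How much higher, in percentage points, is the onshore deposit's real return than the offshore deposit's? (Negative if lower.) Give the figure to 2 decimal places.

The onshore deposit real return: 1.024/1.040 − 1 = -1.538%.
The offshore deposit real return: 1.093/1.0357 − 1 = 5.532%.
Difference: -1.538 − 5.532 = -7.070 pp.

-7.07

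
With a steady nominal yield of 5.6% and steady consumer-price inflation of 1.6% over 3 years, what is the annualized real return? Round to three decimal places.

With constant rates the annual real return is the same each year: (1+5.6%)/(1+1.6%) − 1 = 0.03937.

3.937%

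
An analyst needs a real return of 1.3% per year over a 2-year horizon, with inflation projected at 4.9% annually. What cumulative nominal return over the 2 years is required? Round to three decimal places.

Required annual nominal rate: (1+1.3%)(1+4.9%) − 1 = 6.2637%.
Cumulative over 2 years: (1 + 0.062637)^2 − 1 ≈ 0.12920.

12.920%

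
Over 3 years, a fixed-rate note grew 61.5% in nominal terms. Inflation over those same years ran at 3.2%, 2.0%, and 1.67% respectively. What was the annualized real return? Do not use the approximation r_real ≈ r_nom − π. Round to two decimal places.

14.70%

Cumulative inflation factor: 1.032 × 1.020 × 1.0167 ≈ 1.07022.
Nominal growth factor: 1.61500. Real growth factor = 1.61500 / 1.07022 ≈ 1.50904.
Annualized: 1.50904^(1/3) − 1 ≈ 0.14701.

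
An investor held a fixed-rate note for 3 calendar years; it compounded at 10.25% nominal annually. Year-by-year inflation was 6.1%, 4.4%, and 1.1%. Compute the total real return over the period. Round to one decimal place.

Cumulative inflation factor: 1.061 × 1.044 × 1.011 ≈ 1.11987.
Nominal growth factor: 1.34010. Real growth factor = 1.34010 / 1.11987 ≈ 1.19665.
Total real return ≈ 19.6654%.

19.7%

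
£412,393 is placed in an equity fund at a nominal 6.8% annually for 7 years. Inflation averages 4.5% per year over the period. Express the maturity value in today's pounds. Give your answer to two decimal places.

Nominal value at maturity: £412,393 × (1 + 6.8%)^7 ≈ £653,597.01.
Price-level factor over 7 years: (1 + 4.5%)^7 ≈ 1.3608618305.
Dividing the nominal maturity value by the price-level factor gives the value in today's money.

£480,281.68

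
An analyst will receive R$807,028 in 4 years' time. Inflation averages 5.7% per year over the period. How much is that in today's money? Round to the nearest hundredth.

R$646,529.96

Price-level factor over 4 years: (1 + 5.7%)^4 ≈ 1.2482453280.
Purchasing power today: R$807,028 divided by that factor.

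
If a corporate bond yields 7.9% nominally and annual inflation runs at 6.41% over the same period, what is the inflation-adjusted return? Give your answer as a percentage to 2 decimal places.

Real return via the Fisher equation: (1 + 7.9%)/(1 + 6.41%) − 1 = 1.079/1.0641 − 1 ≈ 0.01400.

1.40%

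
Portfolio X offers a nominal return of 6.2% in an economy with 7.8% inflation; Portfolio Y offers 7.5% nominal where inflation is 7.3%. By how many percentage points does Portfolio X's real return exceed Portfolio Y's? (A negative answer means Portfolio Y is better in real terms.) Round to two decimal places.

-1.67

Portfolio X real return: 1.062/1.078 − 1 = -1.484%.
Portfolio Y real return: 1.075/1.073 − 1 = 0.186%.
Difference: -1.484 − 0.186 = -1.670 pp.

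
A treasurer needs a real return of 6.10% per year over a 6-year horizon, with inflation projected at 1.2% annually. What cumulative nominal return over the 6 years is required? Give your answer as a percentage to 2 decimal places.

Required annual nominal rate: (1+6.10%)(1+1.2%) − 1 = 7.3732%.
Cumulative over 6 years: (1 + 0.073732)^6 − 1 ≈ 0.53241.

53.24%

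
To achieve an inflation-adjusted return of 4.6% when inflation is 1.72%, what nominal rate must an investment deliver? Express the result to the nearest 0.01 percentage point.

By the Fisher equation, 1 + r_nom = (1 + 4.6%)(1 + 1.72%) = 1.046 × 1.0172 = 1.0639912.
So r_nom = 6.39912%.

6.40%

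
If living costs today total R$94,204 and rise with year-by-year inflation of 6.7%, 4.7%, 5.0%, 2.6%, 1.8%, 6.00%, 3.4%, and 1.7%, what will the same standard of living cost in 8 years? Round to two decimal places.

Cumulative price-level factor: 1.067 × 1.047 × 1.050 × 1.026 × 1.018 × 1.0600 × 1.034 × 1.017 ≈ 1.3656609645.
Multiplying R$94,204 by the price-level factor gives the future nominal sum.

R$128,650.73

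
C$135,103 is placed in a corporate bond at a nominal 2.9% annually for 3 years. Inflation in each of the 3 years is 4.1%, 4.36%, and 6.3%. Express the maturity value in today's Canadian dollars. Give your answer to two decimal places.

C$127,465.62

Nominal value at maturity: C$135,103 × (1 + 2.9%)^3 ≈ C$147,201.12.
Price-level factor over 3 years: 1.041 × 1.0436 × 1.063 = 1.1548300188.
Dividing the nominal maturity value by the price-level factor gives the value in today's money.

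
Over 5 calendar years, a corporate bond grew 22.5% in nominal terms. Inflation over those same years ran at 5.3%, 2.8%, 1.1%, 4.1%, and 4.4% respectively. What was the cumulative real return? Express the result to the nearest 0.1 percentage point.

3.0%

Cumulative inflation factor: 1.053 × 1.028 × 1.011 × 1.041 × 1.044 ≈ 1.18939.
Nominal growth factor: 1.22500. Real growth factor = 1.22500 / 1.18939 ≈ 1.02994.
Total real return ≈ 2.9941%.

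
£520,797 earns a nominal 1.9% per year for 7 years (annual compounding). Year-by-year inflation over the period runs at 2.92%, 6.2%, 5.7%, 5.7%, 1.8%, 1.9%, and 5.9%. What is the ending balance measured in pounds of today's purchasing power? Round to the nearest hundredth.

Nominal value at maturity: £520,797 × (1 + 1.9%)^7 ≈ £594,138.59.
Price-level factor over 7 years: 1.0292 × 1.062 × 1.057 × 1.057 × 1.018 × 1.019 × 1.059 ≈ 1.3415046766.
Dividing the nominal maturity value by the price-level factor gives the value in today's money.

£442,889.69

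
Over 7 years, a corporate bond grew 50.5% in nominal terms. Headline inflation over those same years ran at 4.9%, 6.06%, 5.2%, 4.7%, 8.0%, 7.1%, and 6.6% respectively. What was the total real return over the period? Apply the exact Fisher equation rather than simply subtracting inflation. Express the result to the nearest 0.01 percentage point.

-0.40%

Cumulative inflation factor: 1.049 × 1.0606 × 1.052 × 1.047 × 1.080 × 1.071 × 1.066 ≈ 1.51098.
Nominal growth factor: 1.50500. Real growth factor = 1.50500 / 1.51098 ≈ 0.99604.
Total real return ≈ -0.3961%.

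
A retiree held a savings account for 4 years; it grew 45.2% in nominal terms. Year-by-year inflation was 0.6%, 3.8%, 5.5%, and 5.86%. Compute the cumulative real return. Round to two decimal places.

Cumulative inflation factor: 1.006 × 1.038 × 1.055 × 1.0586 ≈ 1.16622.
Nominal growth factor: 1.45200. Real growth factor = 1.45200 / 1.16622 ≈ 1.24505.
Total real return ≈ 24.5050%.

24.51%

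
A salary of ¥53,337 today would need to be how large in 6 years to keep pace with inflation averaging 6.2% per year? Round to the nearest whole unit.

¥76,520

Cumulative price-level factor: (1+6.2%)^6 ≈ 1.4346537586.
The nominal amount required is ¥53,337 scaled up by that factor.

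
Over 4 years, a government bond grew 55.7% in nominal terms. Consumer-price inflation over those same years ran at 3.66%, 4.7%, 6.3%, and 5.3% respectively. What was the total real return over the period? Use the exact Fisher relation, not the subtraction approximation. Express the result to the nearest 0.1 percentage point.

Cumulative inflation factor: 1.0366 × 1.047 × 1.063 × 1.053 ≈ 1.21484.
Nominal growth factor: 1.55700. Real growth factor = 1.55700 / 1.21484 ≈ 1.28165.
Total real return ≈ 28.1649%.

28.2%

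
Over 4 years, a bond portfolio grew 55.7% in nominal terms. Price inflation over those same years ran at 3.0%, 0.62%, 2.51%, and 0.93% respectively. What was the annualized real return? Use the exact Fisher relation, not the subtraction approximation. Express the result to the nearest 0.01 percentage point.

9.77%

Cumulative inflation factor: 1.030 × 1.0062 × 1.0251 × 1.0093 ≈ 1.07228.
Nominal growth factor: 1.55700. Real growth factor = 1.55700 / 1.07228 ≈ 1.45205.
Annualized: 1.45205^(1/4) − 1 ≈ 0.09773.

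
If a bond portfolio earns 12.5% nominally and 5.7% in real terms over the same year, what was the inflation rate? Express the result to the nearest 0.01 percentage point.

6.43%

From (1+r_nom) = (1+r_real)(1+π), we get 1+π = (1 + 12.5%)/(1 + 5.7%) = 1.125/1.057 ≈ 1.06433.
So π ≈ 6.4333%.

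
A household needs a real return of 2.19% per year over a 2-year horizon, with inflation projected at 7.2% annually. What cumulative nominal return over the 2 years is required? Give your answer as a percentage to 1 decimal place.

Required annual nominal rate: (1+2.19%)(1+7.2%) − 1 = 9.54768%.
Cumulative over 2 years: (1 + 0.0954768)^2 − 1 ≈ 0.20007.

20.0%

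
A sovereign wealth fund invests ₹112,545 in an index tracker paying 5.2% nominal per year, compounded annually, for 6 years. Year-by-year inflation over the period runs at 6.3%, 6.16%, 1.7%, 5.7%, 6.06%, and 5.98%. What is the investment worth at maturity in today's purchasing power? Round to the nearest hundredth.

₹111,880.65

Nominal value at maturity: ₹112,545 × (1 + 5.2%)^6 ≈ ₹152,552.96.
Price-level factor over 6 years: 1.063 × 1.0616 × 1.017 × 1.057 × 1.0606 × 1.0598 ≈ 1.3635329983.
Dividing the nominal maturity value by the price-level factor gives the value in today's money.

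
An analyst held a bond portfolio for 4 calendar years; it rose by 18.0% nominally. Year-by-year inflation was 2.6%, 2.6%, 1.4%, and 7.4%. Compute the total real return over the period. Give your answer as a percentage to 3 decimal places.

Cumulative inflation factor: 1.026 × 1.026 × 1.014 × 1.074 ≈ 1.14640.
Nominal growth factor: 1.18000. Real growth factor = 1.18000 / 1.14640 ≈ 1.02931.
Total real return ≈ 2.9307%.

2.931%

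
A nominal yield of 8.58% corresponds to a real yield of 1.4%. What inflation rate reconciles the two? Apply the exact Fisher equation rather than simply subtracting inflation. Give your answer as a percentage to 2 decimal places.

7.08%

From (1+r_nom) = (1+r_real)(1+π), we get 1+π = (1 + 8.58%)/(1 + 1.4%) = 1.0858/1.014 ≈ 1.07081.
So π ≈ 7.0809%.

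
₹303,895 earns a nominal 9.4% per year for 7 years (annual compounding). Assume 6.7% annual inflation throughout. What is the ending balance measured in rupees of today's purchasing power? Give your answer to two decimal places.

₹361,987.75

Nominal value at maturity: ₹303,895 × (1 + 9.4%)^7 ≈ ₹569,960.57.
Price-level factor over 7 years: (1 + 6.7%)^7 ≈ 1.5745299861.
The maturity value deflated by that factor is the answer in today's purchasing power.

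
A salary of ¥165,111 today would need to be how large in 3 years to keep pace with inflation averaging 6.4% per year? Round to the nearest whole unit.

Cumulative price-level factor: (1+6.4%)^3 = 1.204550144.
The nominal amount required is ¥165,111 scaled up by that factor.

¥198,884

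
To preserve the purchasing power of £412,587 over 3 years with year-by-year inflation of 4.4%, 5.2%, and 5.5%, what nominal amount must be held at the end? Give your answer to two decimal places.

£478,062.02

Cumulative price-level factor: 1.044 × 1.052 × 1.055 = 1.15869384.
The nominal amount required is £412,587 scaled up by that factor.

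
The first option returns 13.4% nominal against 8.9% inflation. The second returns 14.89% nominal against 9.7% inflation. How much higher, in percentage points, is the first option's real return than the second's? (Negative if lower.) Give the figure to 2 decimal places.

The first option real return: 1.134/1.089 − 1 = 4.132%.
The second real return: 1.1489/1.097 − 1 = 4.731%.
Difference: 4.132 − 4.731 = -0.599 pp.

-0.60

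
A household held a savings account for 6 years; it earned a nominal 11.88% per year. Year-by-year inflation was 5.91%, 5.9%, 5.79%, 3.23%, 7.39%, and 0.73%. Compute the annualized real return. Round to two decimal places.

6.75%

Cumulative inflation factor: 1.0591 × 1.059 × 1.0579 × 1.0323 × 1.0739 × 1.0073 ≈ 1.32497.
Nominal growth factor: 1.96117. Real growth factor = 1.96117 / 1.32497 ≈ 1.48016.
Annualized: 1.48016^(1/6) − 1 ≈ 0.06754.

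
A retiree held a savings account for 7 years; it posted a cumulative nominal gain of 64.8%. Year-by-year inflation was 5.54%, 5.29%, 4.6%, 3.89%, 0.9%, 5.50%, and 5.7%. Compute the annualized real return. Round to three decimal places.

2.796%

Cumulative inflation factor: 1.0554 × 1.0529 × 1.046 × 1.0389 × 1.009 × 1.0550 × 1.057 ≈ 1.35871.
Nominal growth factor: 1.64800. Real growth factor = 1.64800 / 1.35871 ≈ 1.21291.
Annualized: 1.21291^(1/7) − 1 ≈ 0.02796.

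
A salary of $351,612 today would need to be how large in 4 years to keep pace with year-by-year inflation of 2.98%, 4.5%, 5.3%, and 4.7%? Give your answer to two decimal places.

$417,165.05

Cumulative price-level factor: 1.0298 × 1.045 × 1.053 × 1.047 ≈ 1.1864357672.
Multiplying $351,612 by the price-level factor gives the future nominal sum.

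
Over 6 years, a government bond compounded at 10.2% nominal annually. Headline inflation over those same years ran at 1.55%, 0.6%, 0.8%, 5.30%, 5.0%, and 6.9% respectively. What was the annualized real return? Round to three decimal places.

6.650%

Cumulative inflation factor: 1.0155 × 1.006 × 1.008 × 1.0530 × 1.050 × 1.069 ≈ 1.21712.
Nominal growth factor: 1.79098. Real growth factor = 1.79098 / 1.21712 ≈ 1.47148.
Annualized: 1.47148^(1/6) − 1 ≈ 0.06650.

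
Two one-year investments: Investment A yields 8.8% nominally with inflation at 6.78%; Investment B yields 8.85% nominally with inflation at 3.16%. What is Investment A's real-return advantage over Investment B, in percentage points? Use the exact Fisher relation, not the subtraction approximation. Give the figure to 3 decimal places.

-3.624

Investment A real return: 1.088/1.0678 − 1 = 1.8917%.
Investment B real return: 1.0885/1.0316 − 1 = 5.5157%.
Difference: 1.8917 − 5.5157 = -3.6240 pp.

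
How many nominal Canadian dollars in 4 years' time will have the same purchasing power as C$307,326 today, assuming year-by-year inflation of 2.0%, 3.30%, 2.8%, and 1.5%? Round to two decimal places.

Cumulative price-level factor: 1.020 × 1.0330 × 1.028 × 1.015 = 1.0994099172.
Multiplying C$307,326 by the price-level factor gives the future nominal sum.

C$337,877.25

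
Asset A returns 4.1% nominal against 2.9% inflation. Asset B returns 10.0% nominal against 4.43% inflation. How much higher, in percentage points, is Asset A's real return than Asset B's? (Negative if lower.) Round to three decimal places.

Asset A real return: 1.041/1.029 − 1 = 1.1662%.
Asset B real return: 1.100/1.0443 − 1 = 5.3337%.
Difference: 1.1662 − 5.3337 = -4.1675 pp.

-4.168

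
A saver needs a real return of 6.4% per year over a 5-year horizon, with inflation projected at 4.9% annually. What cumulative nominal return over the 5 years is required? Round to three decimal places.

Required annual nominal rate: (1+6.4%)(1+4.9%) − 1 = 11.6136%.
Cumulative over 5 years: (1 + 0.116136)^5 − 1 ≈ 0.73215.

73.215%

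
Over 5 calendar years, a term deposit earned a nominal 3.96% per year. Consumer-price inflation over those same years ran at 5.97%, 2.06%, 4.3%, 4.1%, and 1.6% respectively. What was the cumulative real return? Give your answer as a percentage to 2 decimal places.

Cumulative inflation factor: 1.0597 × 1.0206 × 1.043 × 1.041 × 1.016 ≈ 1.19307.
Nominal growth factor: 1.21431. Real growth factor = 1.21431 / 1.19307 ≈ 1.01780.
Total real return ≈ 1.7804%.

1.78%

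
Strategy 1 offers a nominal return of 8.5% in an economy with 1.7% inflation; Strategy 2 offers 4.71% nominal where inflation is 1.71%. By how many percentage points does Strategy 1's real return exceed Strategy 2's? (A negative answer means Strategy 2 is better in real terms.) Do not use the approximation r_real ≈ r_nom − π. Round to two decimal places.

Strategy 1 real return: 1.085/1.017 − 1 = 6.686%.
Strategy 2 real return: 1.0471/1.0171 − 1 = 2.950%.
Difference: 6.686 − 2.950 = 3.736 pp.

3.74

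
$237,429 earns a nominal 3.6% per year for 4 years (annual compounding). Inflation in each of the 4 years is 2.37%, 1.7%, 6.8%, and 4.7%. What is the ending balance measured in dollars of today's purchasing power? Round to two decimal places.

$234,942.29

Nominal value at maturity: $237,429 × (1 + 3.6%)^4 ≈ $273,509.73.
Price-level factor over 4 years: 1.0237 × 1.017 × 1.068 × 1.047 ≈ 1.1641570984.
The maturity value deflated by that factor is the answer in today's purchasing power.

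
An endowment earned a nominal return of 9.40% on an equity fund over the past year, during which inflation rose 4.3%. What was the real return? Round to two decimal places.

4.89%

Real return via the Fisher equation: (1 + 9.40%)/(1 + 4.3%) − 1 = 1.0940/1.043 − 1 ≈ 0.04890.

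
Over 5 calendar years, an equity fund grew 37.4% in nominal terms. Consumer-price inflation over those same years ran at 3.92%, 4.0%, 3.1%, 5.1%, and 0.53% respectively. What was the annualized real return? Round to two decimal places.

3.14%

Cumulative inflation factor: 1.0392 × 1.040 × 1.031 × 1.051 × 1.0053 ≈ 1.17731.
Nominal growth factor: 1.37400. Real growth factor = 1.37400 / 1.17731 ≈ 1.16707.
Annualized: 1.16707^(1/5) − 1 ≈ 0.03138.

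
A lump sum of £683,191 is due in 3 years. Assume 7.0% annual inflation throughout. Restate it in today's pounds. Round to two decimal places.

Price-level factor over 3 years: (1 + 7.0%)^3 = 1.225043.
Purchasing power today: £683,191 divided by that factor.

£557,687.36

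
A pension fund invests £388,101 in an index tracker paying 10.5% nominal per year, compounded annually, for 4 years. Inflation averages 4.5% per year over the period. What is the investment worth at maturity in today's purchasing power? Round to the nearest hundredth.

Nominal value at maturity: £388,101 × (1 + 10.5%)^4 ≈ £578,620.58.
Price-level factor over 4 years: (1 + 4.5%)^4 ≈ 1.1925186006.
The maturity value deflated by that factor is the answer in today's purchasing power.

£485,208.85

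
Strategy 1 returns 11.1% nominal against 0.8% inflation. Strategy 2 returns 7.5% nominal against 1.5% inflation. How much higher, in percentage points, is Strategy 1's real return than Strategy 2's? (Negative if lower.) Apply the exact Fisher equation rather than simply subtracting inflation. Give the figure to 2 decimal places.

Strategy 1 real return: 1.111/1.008 − 1 = 10.218%.
Strategy 2 real return: 1.075/1.015 − 1 = 5.911%.
Difference: 10.218 − 5.911 = 4.307 pp.

4.31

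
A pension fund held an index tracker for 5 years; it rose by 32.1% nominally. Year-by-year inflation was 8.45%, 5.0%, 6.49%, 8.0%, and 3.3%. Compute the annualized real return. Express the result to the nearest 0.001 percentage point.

Cumulative inflation factor: 1.0845 × 1.050 × 1.0649 × 1.080 × 1.033 ≈ 1.35286.
Nominal growth factor: 1.32100. Real growth factor = 1.32100 / 1.35286 ≈ 0.97645.
Annualized: 0.97645^(1/5) − 1 ≈ -0.00475.

-0.475%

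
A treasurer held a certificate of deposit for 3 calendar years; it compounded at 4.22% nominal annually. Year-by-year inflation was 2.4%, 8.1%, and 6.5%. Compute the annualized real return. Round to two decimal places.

-1.34%

Cumulative inflation factor: 1.024 × 1.081 × 1.065 ≈ 1.17890.
Nominal growth factor: 1.13202. Real growth factor = 1.13202 / 1.17890 ≈ 0.96024.
Annualized: 0.96024^(1/3) − 1 ≈ -0.01343.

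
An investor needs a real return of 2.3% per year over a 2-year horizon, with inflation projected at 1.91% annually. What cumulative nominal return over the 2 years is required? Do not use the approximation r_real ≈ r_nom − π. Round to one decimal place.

8.7%

Required annual nominal rate: (1+2.3%)(1+1.91%) − 1 = 4.25393%.
Cumulative over 2 years: (1 + 0.0425393)^2 − 1 ≈ 0.08689.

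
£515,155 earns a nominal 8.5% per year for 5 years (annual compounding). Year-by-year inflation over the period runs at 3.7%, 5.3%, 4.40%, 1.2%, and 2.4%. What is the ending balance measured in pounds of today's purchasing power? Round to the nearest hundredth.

£655,689.93

Nominal value at maturity: £515,155 × (1 + 8.5%)^5 ≈ £774,616.26.
Price-level factor over 5 years: 1.037 × 1.053 × 1.0440 × 1.012 × 1.024 ≈ 1.1813758683.
The maturity value deflated by that factor is the answer in today's purchasing power.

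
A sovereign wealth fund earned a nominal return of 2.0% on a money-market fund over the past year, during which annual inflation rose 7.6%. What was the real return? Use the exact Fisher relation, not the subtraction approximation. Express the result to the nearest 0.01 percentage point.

-5.20%

Real return via the Fisher equation: (1 + 2.0%)/(1 + 7.6%) − 1 = 1.020/1.076 − 1 ≈ -0.05204.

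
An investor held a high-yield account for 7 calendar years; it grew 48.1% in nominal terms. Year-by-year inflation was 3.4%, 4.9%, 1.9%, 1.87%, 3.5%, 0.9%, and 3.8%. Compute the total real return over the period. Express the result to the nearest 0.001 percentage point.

Cumulative inflation factor: 1.034 × 1.049 × 1.019 × 1.0187 × 1.035 × 1.009 × 1.038 ≈ 1.22052.
Nominal growth factor: 1.48100. Real growth factor = 1.48100 / 1.22052 ≈ 1.21342.
Total real return ≈ 21.3416%.

21.342%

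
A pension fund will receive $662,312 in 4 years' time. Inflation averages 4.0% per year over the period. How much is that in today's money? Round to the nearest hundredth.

$566,147.07

Price-level factor over 4 years: (1 + 4.0%)^4 = 1.16985856.
Purchasing power today: $662,312 divided by that factor.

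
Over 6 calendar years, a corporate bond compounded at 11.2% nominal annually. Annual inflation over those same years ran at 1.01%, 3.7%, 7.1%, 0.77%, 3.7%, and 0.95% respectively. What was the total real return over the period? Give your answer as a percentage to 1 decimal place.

Cumulative inflation factor: 1.0101 × 1.037 × 1.071 × 1.0077 × 1.037 × 1.0095 ≈ 1.18345.
Nominal growth factor: 1.89073. Real growth factor = 1.89073 / 1.18345 ≈ 1.59764.
Total real return ≈ 59.7643%.

59.8%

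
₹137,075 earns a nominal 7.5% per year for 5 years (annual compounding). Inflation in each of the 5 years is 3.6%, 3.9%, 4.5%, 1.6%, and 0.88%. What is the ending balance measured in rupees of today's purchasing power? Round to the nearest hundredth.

₹170,690.83

Nominal value at maturity: ₹137,075 × (1 + 7.5%)^5 ≈ ₹196,788.89.
Price-level factor over 5 years: 1.036 × 1.039 × 1.045 × 1.016 × 1.0088 ≈ 1.1528966438.
The maturity value deflated by that factor is the answer in today's purchasing power.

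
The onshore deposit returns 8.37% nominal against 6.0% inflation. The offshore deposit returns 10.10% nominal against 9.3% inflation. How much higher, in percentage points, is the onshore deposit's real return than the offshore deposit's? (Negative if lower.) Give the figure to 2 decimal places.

The onshore deposit real return: 1.0837/1.060 − 1 = 2.236%.
The offshore deposit real return: 1.1010/1.093 − 1 = 0.732%.
Difference: 2.236 − 0.732 = 1.504 pp.

1.50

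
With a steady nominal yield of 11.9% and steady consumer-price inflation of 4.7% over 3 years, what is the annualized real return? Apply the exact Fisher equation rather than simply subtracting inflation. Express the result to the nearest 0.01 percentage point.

6.88%

With constant rates the annual real return is the same each year: (1+11.9%)/(1+4.7%) − 1 = 0.06877.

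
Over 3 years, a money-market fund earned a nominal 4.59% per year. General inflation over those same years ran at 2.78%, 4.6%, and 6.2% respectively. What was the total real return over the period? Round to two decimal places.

Cumulative inflation factor: 1.0278 × 1.046 × 1.062 ≈ 1.14173.
Nominal growth factor: 1.14412. Real growth factor = 1.14412 / 1.14173 ≈ 1.00209.
Total real return ≈ 0.2088%.

0.21%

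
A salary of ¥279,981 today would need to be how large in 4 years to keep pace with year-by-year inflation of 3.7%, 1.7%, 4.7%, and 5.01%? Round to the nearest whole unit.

Cumulative price-level factor: 1.037 × 1.017 × 1.047 × 1.0501 ≈ 1.1595168108.
The nominal amount required is ¥279,981 scaled up by that factor.

¥324,643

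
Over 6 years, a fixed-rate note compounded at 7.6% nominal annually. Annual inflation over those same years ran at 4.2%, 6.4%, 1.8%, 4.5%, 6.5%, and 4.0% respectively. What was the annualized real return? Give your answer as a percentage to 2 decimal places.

2.91%

Cumulative inflation factor: 1.042 × 1.064 × 1.018 × 1.045 × 1.065 × 1.040 ≈ 1.30634.
Nominal growth factor: 1.55194. Real growth factor = 1.55194 / 1.30634 ≈ 1.18800.
Annualized: 1.18800^(1/6) − 1 ≈ 0.02913.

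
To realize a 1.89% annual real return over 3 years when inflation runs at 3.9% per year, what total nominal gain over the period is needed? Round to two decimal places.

18.64%

Required annual nominal rate: (1+1.89%)(1+3.9%) − 1 = 5.86371%.
Cumulative over 3 years: (1 + 0.0586371)^3 − 1 ≈ 0.18643.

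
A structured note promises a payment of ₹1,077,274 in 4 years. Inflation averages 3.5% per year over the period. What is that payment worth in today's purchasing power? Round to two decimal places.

₹938,782.05

Price-level factor over 4 years: (1 + 3.5%)^4 ≈ 1.1475230006.
Purchasing power today: ₹1,077,274 divided by that factor.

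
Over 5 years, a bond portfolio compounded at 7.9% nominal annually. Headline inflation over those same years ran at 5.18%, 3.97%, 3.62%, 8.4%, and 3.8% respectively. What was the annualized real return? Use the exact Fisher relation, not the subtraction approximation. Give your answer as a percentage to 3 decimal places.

Cumulative inflation factor: 1.0518 × 1.0397 × 1.0362 × 1.084 × 1.038 ≈ 1.27500.
Nominal growth factor: 1.46254. Real growth factor = 1.46254 / 1.27500 ≈ 1.14709.
Annualized: 1.14709^(1/5) − 1 ≈ 0.02782.

2.782%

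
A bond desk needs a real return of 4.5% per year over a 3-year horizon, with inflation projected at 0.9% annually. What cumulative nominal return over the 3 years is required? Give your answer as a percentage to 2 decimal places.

Required annual nominal rate: (1+4.5%)(1+0.9%) − 1 = 5.4405%.
Cumulative over 3 years: (1 + 0.054405)^3 − 1 ≈ 0.17226.

17.23%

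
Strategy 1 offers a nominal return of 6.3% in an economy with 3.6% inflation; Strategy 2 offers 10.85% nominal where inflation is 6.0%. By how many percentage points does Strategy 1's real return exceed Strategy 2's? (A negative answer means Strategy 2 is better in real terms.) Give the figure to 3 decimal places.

-1.969

Strategy 1 real return: 1.063/1.036 − 1 = 2.6062%.
Strategy 2 real return: 1.1085/1.060 − 1 = 4.5755%.
Difference: 2.6062 − 4.5755 = -1.9693 pp.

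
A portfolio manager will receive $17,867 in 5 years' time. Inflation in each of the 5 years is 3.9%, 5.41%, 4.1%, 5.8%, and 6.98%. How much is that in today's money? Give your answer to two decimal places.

Price-level factor over 5 years: 1.039 × 1.0541 × 1.041 × 1.058 × 1.0698 ≈ 1.2904356475.
Purchasing power today: $17,867 divided by that factor.

$13,845.71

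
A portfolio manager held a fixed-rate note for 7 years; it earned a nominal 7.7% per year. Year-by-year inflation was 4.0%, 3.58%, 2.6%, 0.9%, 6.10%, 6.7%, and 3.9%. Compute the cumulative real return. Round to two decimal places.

Cumulative inflation factor: 1.040 × 1.0358 × 1.026 × 1.009 × 1.0610 × 1.067 × 1.039 ≈ 1.31173.
Nominal growth factor: 1.68078. Real growth factor = 1.68078 / 1.31173 ≈ 1.28135.
Total real return ≈ 28.1347%.

28.13%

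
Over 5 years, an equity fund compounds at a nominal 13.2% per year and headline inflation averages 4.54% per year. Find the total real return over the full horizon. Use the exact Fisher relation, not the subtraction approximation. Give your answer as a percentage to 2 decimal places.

The annual real rate is (1+13.2%)/(1+4.54%) − 1 = 8.2839%.
Compounded over 5 years: (1 + 0.082839)^5 − 1 ≈ 0.48874.

48.87%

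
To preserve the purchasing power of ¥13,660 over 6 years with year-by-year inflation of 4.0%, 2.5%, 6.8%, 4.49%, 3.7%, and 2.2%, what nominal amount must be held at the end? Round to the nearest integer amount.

¥17,222

Cumulative price-level factor: 1.040 × 1.025 × 1.068 × 1.0449 × 1.037 × 1.022 ≈ 1.2607612111.
The nominal amount required is ¥13,660 scaled up by that factor.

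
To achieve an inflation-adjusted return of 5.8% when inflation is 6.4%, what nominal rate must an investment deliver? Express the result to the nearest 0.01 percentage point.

By the Fisher equation, 1 + r_nom = (1 + 5.8%)(1 + 6.4%) = 1.058 × 1.064 = 1.125712.
So r_nom = 12.5712%.

12.57%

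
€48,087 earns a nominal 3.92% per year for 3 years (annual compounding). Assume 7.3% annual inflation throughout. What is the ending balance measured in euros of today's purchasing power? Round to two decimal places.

€43,684.36

Nominal value at maturity: €48,087 × (1 + 3.92%)^3 ≈ €53,966.61.
Price-level factor over 3 years: (1 + 7.3%)^3 = 1.235376017.
The maturity value deflated by that factor is the answer in today's purchasing power.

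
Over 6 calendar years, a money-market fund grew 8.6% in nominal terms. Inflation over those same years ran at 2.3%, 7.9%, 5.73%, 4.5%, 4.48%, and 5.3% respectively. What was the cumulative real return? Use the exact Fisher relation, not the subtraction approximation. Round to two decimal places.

-19.06%

Cumulative inflation factor: 1.023 × 1.079 × 1.0573 × 1.045 × 1.0448 × 1.053 ≈ 1.34175.
Nominal growth factor: 1.08600. Real growth factor = 1.08600 / 1.34175 ≈ 0.80939.
Total real return ≈ -19.0612%.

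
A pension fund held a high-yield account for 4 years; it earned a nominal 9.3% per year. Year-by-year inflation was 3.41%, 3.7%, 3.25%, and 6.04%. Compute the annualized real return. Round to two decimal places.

5.00%

Cumulative inflation factor: 1.0341 × 1.037 × 1.0325 × 1.0604 ≈ 1.17409.
Nominal growth factor: 1.42719. Real growth factor = 1.42719 / 1.17409 ≈ 1.21557.
Annualized: 1.21557^(1/4) − 1 ≈ 0.05001.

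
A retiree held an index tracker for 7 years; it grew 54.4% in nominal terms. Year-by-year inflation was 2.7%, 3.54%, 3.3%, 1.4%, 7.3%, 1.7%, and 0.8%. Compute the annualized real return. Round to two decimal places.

Cumulative inflation factor: 1.027 × 1.0354 × 1.033 × 1.014 × 1.073 × 1.017 × 1.008 ≈ 1.22517.
Nominal growth factor: 1.54400. Real growth factor = 1.54400 / 1.22517 ≈ 1.26023.
Annualized: 1.26023^(1/7) − 1 ≈ 0.03359.

3.36%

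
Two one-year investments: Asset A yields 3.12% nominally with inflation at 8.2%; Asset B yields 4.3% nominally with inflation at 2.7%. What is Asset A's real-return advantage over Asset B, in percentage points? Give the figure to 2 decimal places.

Asset A real return: 1.0312/1.082 − 1 = -4.695%.
Asset B real return: 1.043/1.027 − 1 = 1.558%.
Difference: -4.695 − 1.558 = -6.253 pp.

-6.25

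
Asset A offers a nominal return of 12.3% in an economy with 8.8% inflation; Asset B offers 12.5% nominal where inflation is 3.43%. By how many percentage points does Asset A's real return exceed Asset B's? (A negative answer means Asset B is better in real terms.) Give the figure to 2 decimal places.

-5.55

Asset A real return: 1.123/1.088 − 1 = 3.217%.
Asset B real return: 1.125/1.0343 − 1 = 8.769%.
Difference: 3.217 − 8.769 = -5.552 pp.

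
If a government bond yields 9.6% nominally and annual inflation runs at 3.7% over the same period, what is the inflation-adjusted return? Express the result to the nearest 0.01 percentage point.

5.69%

Real return via the Fisher equation: (1 + 9.6%)/(1 + 3.7%) − 1 = 1.096/1.037 − 1 ≈ 0.05689.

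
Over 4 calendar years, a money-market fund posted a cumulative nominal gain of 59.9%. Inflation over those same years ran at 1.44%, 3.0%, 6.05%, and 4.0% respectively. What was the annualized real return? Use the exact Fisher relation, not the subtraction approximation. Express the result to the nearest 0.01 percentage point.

8.53%

Cumulative inflation factor: 1.0144 × 1.030 × 1.0605 × 1.040 ≈ 1.15237.
Nominal growth factor: 1.59900. Real growth factor = 1.59900 / 1.15237 ≈ 1.38758.
Annualized: 1.38758^(1/4) − 1 ≈ 0.08534.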